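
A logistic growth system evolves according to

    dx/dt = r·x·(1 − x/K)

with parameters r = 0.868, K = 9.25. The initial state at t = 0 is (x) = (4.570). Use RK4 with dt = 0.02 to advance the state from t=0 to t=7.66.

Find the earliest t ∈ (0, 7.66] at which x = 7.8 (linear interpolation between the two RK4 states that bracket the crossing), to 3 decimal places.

t = 1.966

t=0.000: state=(4.570)
step 1 (dt=0.02): k1=(2.007), k2=(2.007), k3=(2.007), k4=(2.007); state += dt/6·(k1+2k2+2k3+k4)
t=0.020: state=(4.610)
t=0.040: state=(4.650)
t=0.060: state=(4.690)
continuing one RK4 step at a time; state shown every 25 steps (Δt=0.5):
t=0.500: state=(5.561)
t=1.000: state=(6.469)
t=1.500: state=(7.235)
t=1.960: state=(7.794)
next step: t=1.980: state=(7.815) — x has crossed 7.8
linear interpolation between t=1.960 (7.79380) and t=1.980 (7.81497) → t≈1.966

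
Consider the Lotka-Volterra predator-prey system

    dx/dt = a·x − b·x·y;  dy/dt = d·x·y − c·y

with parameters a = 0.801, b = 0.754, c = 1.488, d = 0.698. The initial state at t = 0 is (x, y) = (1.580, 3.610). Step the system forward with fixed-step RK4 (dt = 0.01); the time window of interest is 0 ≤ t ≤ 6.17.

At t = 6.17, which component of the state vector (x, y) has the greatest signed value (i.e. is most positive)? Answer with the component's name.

largest component: x

t=0.000: state=(1.580, 3.610)
step 1 (dt=0.01): k1=(-3.035, -1.390), k2=(-2.998, -1.426), k3=(-2.998, -1.425), k4=(-2.961, -1.460); state += dt/6·(k1+2k2+2k3+k4)
t=0.010: state=(1.550, 3.596)
t=0.020: state=(1.521, 3.581)
t=0.030: state=(1.492, 3.565)
continuing one RK4 step at a time; state shown every 20 steps (Δt=0.2):
t=0.200: state=(1.105, 3.224)
t=0.400: state=(0.827, 2.735)
t=0.600: state=(0.667, 2.252)
t=0.800: state=(0.576, 1.823)
t=1.000: state=(0.528, 1.462)
t=1.200: state=(0.509, 1.167)
t=1.400: state=(0.511, 0.930)
t=1.600: state=(0.529, 0.742)
t=1.800: state=(0.561, 0.595)
t=2.000: state=(0.608, 0.479)
t=2.200: state=(0.668, 0.389)
t=2.400: state=(0.744, 0.319)
t=2.600: state=(0.836, 0.264)
t=2.800: state=(0.946, 0.222)
t=3.000: state=(1.076, 0.190)
t=3.200: state=(1.230, 0.166)
t=3.400: state=(1.410, 0.148)
t=3.600: state=(1.620, 0.136)
t=3.800: state=(1.864, 0.128)
t=4.000: state=(2.146, 0.126)
t=4.200: state=(2.472, 0.129)
t=4.400: state=(2.843, 0.139)
t=4.600: state=(3.264, 0.158)
t=4.800: state=(3.732, 0.191)
t=5.000: state=(4.240, 0.247)
t=5.200: state=(4.763, 0.344)
t=5.400: state=(5.246, 0.514)
t=5.600: state=(5.582, 0.816)
t=5.800: state=(5.592, 1.328)
t=6.000: state=(5.086, 2.092)
t=6.170: state=(4.249, 2.834)
compare at T: x=4.249, y=2.834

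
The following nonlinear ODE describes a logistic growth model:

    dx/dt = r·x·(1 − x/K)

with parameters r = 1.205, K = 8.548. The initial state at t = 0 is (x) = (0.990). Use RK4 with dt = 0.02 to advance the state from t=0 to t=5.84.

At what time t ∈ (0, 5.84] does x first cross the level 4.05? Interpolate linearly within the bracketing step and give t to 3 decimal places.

t=0.000: state=(0.990)
step 1 (dt=0.02): k1=(1.055), k2=(1.065), k3=(1.065), k4=(1.074); state += dt/6·(k1+2k2+2k3+k4)
t=0.020: state=(1.011)
t=0.040: state=(1.033)
t=0.060: state=(1.055)
continuing one RK4 step at a time; state shown every 10 steps (Δt=0.2):
t=0.200: state=(1.221)
t=0.400: state=(1.496)
t=0.600: state=(1.817)
t=0.800: state=(2.185)
t=1.000: state=(2.600)
t=1.200: state=(3.055)
t=1.400: state=(3.543)
t=1.580: state=(3.999)
next step: t=1.600: state=(4.051) — x has crossed 4.05
linear interpolation between t=1.580 (3.99923) and t=1.600 (4.05055) → t≈1.600

t = 1.600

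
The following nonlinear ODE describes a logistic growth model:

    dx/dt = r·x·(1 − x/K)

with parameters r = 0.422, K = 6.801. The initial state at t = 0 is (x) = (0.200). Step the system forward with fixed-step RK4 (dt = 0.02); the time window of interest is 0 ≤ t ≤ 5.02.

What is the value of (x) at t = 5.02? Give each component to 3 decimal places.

t=0.000: state=(0.200)
step 1 (dt=0.02): k1=(0.082), k2=(0.082), k3=(0.082), k4=(0.083); state += dt/6·(k1+2k2+2k3+k4)
t=0.020: state=(0.202)
t=0.040: state=(0.203)
t=0.060: state=(0.205)
continuing one RK4 step at a time; state shown every 10 steps (Δt=0.2):
t=0.200: state=(0.217)
t=0.400: state=(0.236)
t=0.600: state=(0.255)
t=0.800: state=(0.277)
t=1.000: state=(0.300)
t=1.200: state=(0.326)
t=1.400: state=(0.353)
t=1.600: state=(0.382)
t=1.800: state=(0.414)
t=2.000: state=(0.448)
t=2.200: state=(0.484)
t=2.400: state=(0.524)
t=2.600: state=(0.566)
t=2.800: state=(0.611)
t=3.000: state=(0.660)
t=3.200: state=(0.712)
t=3.400: state=(0.768)
t=3.600: state=(0.827)
t=3.800: state=(0.890)
t=4.000: state=(0.958)
t=4.200: state=(1.029)
t=4.400: state=(1.105)
t=4.600: state=(1.185)
t=4.800: state=(1.270)
t=5.000: state=(1.360)
t=5.020: state=(1.369)

(x) = (1.369)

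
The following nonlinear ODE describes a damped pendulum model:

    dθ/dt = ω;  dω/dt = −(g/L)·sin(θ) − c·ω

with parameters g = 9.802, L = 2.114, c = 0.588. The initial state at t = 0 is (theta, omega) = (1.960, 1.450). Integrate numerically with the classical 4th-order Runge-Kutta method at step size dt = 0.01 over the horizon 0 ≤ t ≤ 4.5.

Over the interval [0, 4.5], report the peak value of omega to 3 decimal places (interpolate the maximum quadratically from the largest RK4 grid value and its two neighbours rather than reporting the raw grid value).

max omega = 1.926

t=0.000: state=(1.960, 1.450)
step 1 (dt=0.01): k1=(1.450, -5.143), k2=(1.424, -5.115), k3=(1.424, -5.115), k4=(1.399, -5.087); state += dt/6·(k1+2k2+2k3+k4)
t=0.010: state=(1.974, 1.399)
t=0.020: state=(1.988, 1.348)
t=0.030: state=(2.001, 1.298)
continuing one RK4 step at a time; state shown every 20 steps (Δt=0.2):
t=0.200: state=(2.154, 0.524)
t=0.400: state=(2.180, -0.252)
t=0.600: state=(2.058, -0.965)
t=0.800: state=(1.794, -1.673)
t=1.000: state=(1.390, -2.356)
t=1.200: state=(0.862, -2.877)
t=1.400: state=(0.265, -3.015)
t=1.600: state=(-0.310, -2.651)
t=1.800: state=(-0.769, -1.899)
t=2.000: state=(-1.059, -0.988)
t=2.200: state=(-1.165, -0.088)
t=2.400: state=(-1.100, 0.719)
t=2.600: state=(-0.888, 1.375)
t=2.800: state=(-0.566, 1.804)
t=3.000: state=(-0.187, 1.922)
t=3.200: state=(0.181, 1.705)
t=3.400: state=(0.477, 1.225)
t=3.600: state=(0.662, 0.610)
t=3.800: state=(0.720, -0.023)
t=4.000: state=(0.658, -0.582)
t=4.200: state=(0.497, -0.998)
t=4.400: state=(0.272, -1.216)
t=4.500: state=(0.148, -1.240)
largest grid value and its neighbours: omega(2.960)=1.92582, omega(2.970)=1.92617, omega(2.980)=1.92566
parabola through these three points peaks at t≈2.969 with omega≈1.92617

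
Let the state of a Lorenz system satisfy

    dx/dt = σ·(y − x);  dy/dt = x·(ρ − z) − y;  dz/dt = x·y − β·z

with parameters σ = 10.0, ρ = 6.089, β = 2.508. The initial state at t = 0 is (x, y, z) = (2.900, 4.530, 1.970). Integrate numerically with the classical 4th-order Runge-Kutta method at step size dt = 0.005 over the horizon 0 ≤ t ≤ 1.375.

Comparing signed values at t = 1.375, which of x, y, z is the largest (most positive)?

t=0.000: state=(2.900, 4.530, 1.970)
step 1 (dt=0.005): k1=(16.300, 7.415, 8.196), k2=(16.078, 7.504, 8.384), k3=(16.086, 7.500, 8.381), k4=(15.871, 7.584, 8.567); state += dt/6·(k1+2k2+2k3+k4)
t=0.005: state=(2.980, 4.568, 2.012)
t=0.010: state=(3.059, 4.606, 2.056)
t=0.015: state=(3.135, 4.645, 2.101)
continuing one RK4 step at a time; state shown every 10 steps (Δt=0.05):
t=0.050: state=(3.625, 4.928, 2.469)
t=0.100: state=(4.223, 5.320, 3.129)
t=0.150: state=(4.723, 5.621, 3.917)
t=0.200: state=(5.113, 5.764, 4.779)
t=0.250: state=(5.364, 5.706, 5.635)
t=0.300: state=(5.449, 5.443, 6.395)
t=0.350: state=(5.359, 5.015, 6.974)
t=0.400: state=(5.115, 4.494, 7.324)
t=0.450: state=(4.756, 3.959, 7.441)
t=0.500: state=(4.336, 3.472, 7.356)
t=0.550: state=(3.907, 3.069, 7.120)
t=0.600: state=(3.509, 2.762, 6.786)
t=0.650: state=(3.166, 2.545, 6.400)
t=0.700: state=(2.890, 2.404, 5.996)
t=0.750: state=(2.680, 2.327, 5.598)
t=0.800: state=(2.534, 2.300, 5.220)
t=0.850: state=(2.444, 2.314, 4.874)
t=0.900: state=(2.402, 2.363, 4.565)
t=0.950: state=(2.403, 2.443, 4.298)
t=1.000: state=(2.440, 2.549, 4.075)
t=1.050: state=(2.510, 2.679, 3.898)
t=1.100: state=(2.608, 2.830, 3.770)
t=1.150: state=(2.731, 2.999, 3.691)
t=1.200: state=(2.875, 3.183, 3.664)
t=1.250: state=(3.037, 3.376, 3.688)
t=1.300: state=(3.212, 3.572, 3.764)
t=1.350: state=(3.395, 3.763, 3.891)
t=1.375: state=(3.487, 3.853, 3.972)
compare at T: x=3.487, y=3.853, z=3.972

largest component: z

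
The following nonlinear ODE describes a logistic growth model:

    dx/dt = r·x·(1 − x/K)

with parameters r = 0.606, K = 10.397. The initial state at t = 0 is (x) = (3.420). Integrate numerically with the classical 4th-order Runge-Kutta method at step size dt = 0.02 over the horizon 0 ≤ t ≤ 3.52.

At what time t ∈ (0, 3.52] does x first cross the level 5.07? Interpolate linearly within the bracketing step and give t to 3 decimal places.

t = 1.095

t=0.000: state=(3.420)
step 1 (dt=0.02): k1=(1.391), k2=(1.394), k3=(1.394), k4=(1.397); state += dt/6·(k1+2k2+2k3+k4)
t=0.020: state=(3.448)
t=0.040: state=(3.476)
t=0.060: state=(3.504)
continuing one RK4 step at a time; state shown every 10 steps (Δt=0.2):
t=0.200: state=(3.704)
t=0.400: state=(3.997)
t=0.600: state=(4.300)
t=0.800: state=(4.608)
t=1.000: state=(4.921)
t=1.080: state=(5.046)
next step: t=1.100: state=(5.078) — x has crossed 5.07
linear interpolation between t=1.080 (5.04649) and t=1.100 (5.07797) → t≈1.095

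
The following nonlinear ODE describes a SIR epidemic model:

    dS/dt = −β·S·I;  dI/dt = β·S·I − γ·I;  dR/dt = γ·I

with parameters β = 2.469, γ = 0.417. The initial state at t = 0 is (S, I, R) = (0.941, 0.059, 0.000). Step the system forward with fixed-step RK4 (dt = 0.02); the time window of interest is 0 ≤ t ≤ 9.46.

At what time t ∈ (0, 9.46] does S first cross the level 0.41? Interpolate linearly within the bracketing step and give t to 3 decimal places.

t=0.000: state=(0.941, 0.059, 0.000)
step 1 (dt=0.02): k1=(-0.137, 0.112, 0.025), k2=(-0.139, 0.114, 0.025), k3=(-0.140, 0.114, 0.025), k4=(-0.142, 0.116, 0.026); state += dt/6·(k1+2k2+2k3+k4)
t=0.020: state=(0.938, 0.061, 0.001)
t=0.040: state=(0.935, 0.064, 0.001)
t=0.060: state=(0.932, 0.066, 0.002)
continuing one RK4 step at a time; state shown every 25 steps (Δt=0.5):
t=0.500: state=(0.835, 0.145, 0.020)
t=1.000: state=(0.641, 0.294, 0.065)
t=1.480: state=(0.411, 0.449, 0.140)
next step: t=1.500: state=(0.402, 0.455, 0.144) — S has crossed 0.41
linear interpolation between t=1.480 (0.41081) and t=1.500 (0.40175) → t≈1.482

t = 1.482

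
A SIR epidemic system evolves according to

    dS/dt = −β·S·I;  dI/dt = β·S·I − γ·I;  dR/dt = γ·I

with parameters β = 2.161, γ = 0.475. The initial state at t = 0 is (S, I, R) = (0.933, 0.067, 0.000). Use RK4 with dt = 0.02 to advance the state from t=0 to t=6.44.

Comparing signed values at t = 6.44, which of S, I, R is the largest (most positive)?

t=0.000: state=(0.933, 0.067, 0.000)
step 1 (dt=0.02): k1=(-0.135, 0.103, 0.032), k2=(-0.137, 0.105, 0.032), k3=(-0.137, 0.105, 0.032), k4=(-0.139, 0.106, 0.033); state += dt/6·(k1+2k2+2k3+k4)
t=0.020: state=(0.930, 0.069, 0.001)
t=0.040: state=(0.927, 0.071, 0.001)
t=0.060: state=(0.925, 0.073, 0.002)
continuing one RK4 step at a time; state shown every 25 steps (Δt=0.5):
t=0.500: state=(0.838, 0.138, 0.024)
t=1.000: state=(0.682, 0.249, 0.069)
t=1.500: state=(0.487, 0.370, 0.143)
t=2.000: state=(0.312, 0.447, 0.241)
t=2.500: state=(0.190, 0.460, 0.350)
t=3.000: state=(0.117, 0.427, 0.456)
t=3.500: state=(0.076, 0.373, 0.551)
t=4.000: state=(0.052, 0.315, 0.633)
t=4.500: state=(0.038, 0.261, 0.701)
t=5.000: state=(0.030, 0.213, 0.757)
t=5.500: state=(0.024, 0.173, 0.803)
t=6.000: state=(0.020, 0.140, 0.840)
t=6.440: state=(0.018, 0.115, 0.866)
compare at T: S=0.018, I=0.115, R=0.866

largest component: R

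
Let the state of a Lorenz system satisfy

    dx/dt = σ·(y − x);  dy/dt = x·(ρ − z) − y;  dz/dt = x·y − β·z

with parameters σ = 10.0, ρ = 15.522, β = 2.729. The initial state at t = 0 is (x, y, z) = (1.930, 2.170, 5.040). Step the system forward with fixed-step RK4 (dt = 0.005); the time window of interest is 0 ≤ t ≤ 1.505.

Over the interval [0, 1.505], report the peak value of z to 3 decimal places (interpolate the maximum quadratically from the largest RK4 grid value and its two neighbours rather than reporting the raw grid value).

max z = 22.049

t=0.000: state=(1.930, 2.170, 5.040)
step 1 (dt=0.005): k1=(2.400, 18.060, -9.566), k2=(2.792, 18.124, -9.400), k3=(2.783, 18.134, -9.399), k4=(3.168, 18.207, -9.231); state += dt/6·(k1+2k2+2k3+k4)
t=0.005: state=(1.944, 2.261, 4.993)
t=0.010: state=(1.962, 2.352, 4.948)
t=0.015: state=(1.983, 2.445, 4.904)
continuing one RK4 step at a time; state shown every 10 steps (Δt=0.05):
t=0.050: state=(2.225, 3.134, 4.653)
t=0.100: state=(2.826, 4.321, 4.498)
t=0.150: state=(3.727, 5.849, 4.702)
t=0.200: state=(4.959, 7.769, 5.487)
t=0.250: state=(6.529, 9.968, 7.182)
t=0.300: state=(8.330, 11.985, 10.122)
t=0.350: state=(10.017, 12.894, 14.265)
t=0.400: state=(10.977, 11.734, 18.629)
t=0.450: state=(10.659, 8.637, 21.500)
t=0.500: state=(9.097, 5.114, 21.937)
t=0.550: state=(6.945, 2.574, 20.548)
t=0.600: state=(4.915, 1.286, 18.438)
t=0.650: state=(3.374, 0.847, 16.282)
t=0.700: state=(2.368, 0.832, 14.313)
t=0.750: state=(1.795, 0.998, 12.574)
t=0.800: state=(1.532, 1.246, 11.055)
t=0.850: state=(1.484, 1.560, 9.743)
t=0.900: state=(1.596, 1.958, 8.626)
t=0.950: state=(1.845, 2.479, 7.703)
t=1.000: state=(2.235, 3.170, 6.989)
t=1.050: state=(2.790, 4.089, 6.523)
t=1.100: state=(3.547, 5.289, 6.385)
t=1.150: state=(4.545, 6.802, 6.715)
t=1.200: state=(5.804, 8.569, 7.725)
t=1.250: state=(7.276, 10.341, 9.653)
t=1.300: state=(8.774, 11.571, 12.587)
t=1.350: state=(9.917, 11.526, 16.118)
t=1.400: state=(10.243, 9.851, 19.190)
t=1.450: state=(9.526, 7.144, 20.709)
t=1.500: state=(8.018, 4.564, 20.457)
t=1.505: state=(7.845, 4.348, 20.355)
largest grid value and its neighbours: z(0.480)=22.04272, z(0.485)=22.04836, z(0.490)=22.03195
parabola through these three points peaks at t≈0.484 with z≈22.04902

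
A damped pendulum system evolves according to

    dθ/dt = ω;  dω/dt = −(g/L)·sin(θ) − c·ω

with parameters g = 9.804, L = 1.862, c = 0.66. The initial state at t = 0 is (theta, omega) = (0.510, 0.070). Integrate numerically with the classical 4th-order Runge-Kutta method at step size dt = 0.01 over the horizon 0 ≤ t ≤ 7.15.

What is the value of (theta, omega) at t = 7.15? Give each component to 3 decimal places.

t=0.000: state=(0.510, 0.070)
step 1 (dt=0.01): k1=(0.070, -2.617), k2=(0.057, -2.610), k3=(0.057, -2.609), k4=(0.044, -2.602); state += dt/6·(k1+2k2+2k3+k4)
t=0.010: state=(0.511, 0.044)
t=0.020: state=(0.511, 0.018)
t=0.030: state=(0.511, -0.008)
continuing one RK4 step at a time; state shown every 25 steps (Δt=0.25):
t=0.250: state=(0.451, -0.514)
t=0.500: state=(0.272, -0.870)
t=0.750: state=(0.042, -0.924)
t=1.000: state=(-0.166, -0.699)
t=1.250: state=(-0.294, -0.304)
t=1.500: state=(-0.316, 0.117)
t=1.750: state=(-0.244, 0.441)
t=2.000: state=(-0.111, 0.589)
t=2.250: state=(0.035, 0.542)
t=2.500: state=(0.148, 0.342)
t=2.750: state=(0.200, 0.073)
t=3.000: state=(0.186, -0.177)
t=3.250: state=(0.119, -0.337)
t=3.500: state=(0.028, -0.374)
t=3.750: state=(-0.058, -0.295)
t=4.000: state=(-0.114, -0.141)
t=4.250: state=(-0.127, 0.031)
t=4.500: state=(-0.101, 0.167)
t=4.750: state=(-0.050, 0.234)
t=5.000: state=(0.009, 0.222)
t=5.250: state=(0.056, 0.146)
t=5.500: state=(0.079, 0.039)
t=5.750: state=(0.076, -0.064)
t=6.000: state=(0.050, -0.132)
t=6.250: state=(0.014, -0.151)
t=6.500: state=(-0.021, -0.122)
t=6.750: state=(-0.044, -0.062)
t=7.000: state=(-0.051, 0.007)
t=7.150: state=(-0.047, 0.044)

(theta, omega) = (-0.047, 0.044)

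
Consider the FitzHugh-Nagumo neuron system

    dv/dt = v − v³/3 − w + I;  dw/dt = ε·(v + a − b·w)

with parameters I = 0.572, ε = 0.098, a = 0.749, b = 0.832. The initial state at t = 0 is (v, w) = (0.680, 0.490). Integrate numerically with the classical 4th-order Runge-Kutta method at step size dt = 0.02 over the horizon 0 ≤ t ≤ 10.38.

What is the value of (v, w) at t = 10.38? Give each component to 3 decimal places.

t=0.000: state=(0.680, 0.490)
step 1 (dt=0.02): k1=(0.657, 0.100), k2=(0.660, 0.101), k3=(0.660, 0.101), k4=(0.662, 0.101); state += dt/6·(k1+2k2+2k3+k4)
t=0.020: state=(0.693, 0.492)
t=0.040: state=(0.706, 0.494)
t=0.060: state=(0.720, 0.496)
continuing one RK4 step at a time; state shown every 25 steps (Δt=0.5):
t=0.500: state=(1.026, 0.547)
t=1.000: state=(1.331, 0.618)
t=1.500: state=(1.512, 0.699)
t=2.000: state=(1.580, 0.781)
t=2.500: state=(1.584, 0.862)
t=3.000: state=(1.558, 0.939)
t=3.500: state=(1.518, 1.011)
t=4.000: state=(1.472, 1.079)
t=4.500: state=(1.421, 1.141)
t=5.000: state=(1.367, 1.198)
t=5.500: state=(1.310, 1.251)
t=6.000: state=(1.249, 1.298)
t=6.500: state=(1.183, 1.341)
t=7.000: state=(1.111, 1.378)
t=7.500: state=(1.030, 1.410)
t=8.000: state=(0.936, 1.437)
t=8.500: state=(0.825, 1.458)
t=9.000: state=(0.683, 1.472)
t=9.500: state=(0.492, 1.478)
t=10.000: state=(0.212, 1.472)
t=10.380: state=(-0.104, 1.457)

(v, w) = (-0.104, 1.457)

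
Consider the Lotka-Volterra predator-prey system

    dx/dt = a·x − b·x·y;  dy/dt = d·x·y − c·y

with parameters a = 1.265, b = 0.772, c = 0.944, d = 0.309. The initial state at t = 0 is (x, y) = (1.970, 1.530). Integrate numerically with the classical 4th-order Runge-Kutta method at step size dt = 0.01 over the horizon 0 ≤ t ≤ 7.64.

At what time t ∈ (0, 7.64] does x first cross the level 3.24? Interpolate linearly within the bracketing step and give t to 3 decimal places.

t = 1.646

t=0.000: state=(1.970, 1.530)
step 1 (dt=0.01): k1=(0.165, -0.513), k2=(0.169, -0.512), k3=(0.169, -0.512), k4=(0.173, -0.510); state += dt/6·(k1+2k2+2k3+k4)
t=0.010: state=(1.972, 1.525)
t=0.020: state=(1.973, 1.520)
t=0.030: state=(1.975, 1.515)
continuing one RK4 step at a time; state shown every 25 steps (Δt=0.25):
t=0.250: state=(2.036, 1.410)
t=0.500: state=(2.149, 1.309)
t=0.750: state=(2.309, 1.227)
t=1.000: state=(2.515, 1.168)
t=1.250: state=(2.766, 1.130)
t=1.500: state=(3.055, 1.118)
t=1.640: state=(3.232, 1.122)
next step: t=1.650: state=(3.245, 1.123) — x has crossed 3.24
linear interpolation between t=1.640 (3.23196) and t=1.650 (3.24487) → t≈1.646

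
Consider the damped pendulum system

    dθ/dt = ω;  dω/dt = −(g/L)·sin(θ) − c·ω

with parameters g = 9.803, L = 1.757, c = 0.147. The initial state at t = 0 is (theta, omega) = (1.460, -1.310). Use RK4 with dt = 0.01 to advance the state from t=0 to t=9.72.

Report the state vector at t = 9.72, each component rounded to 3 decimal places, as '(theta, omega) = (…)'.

(theta, omega) = (-0.672, -0.627)

t=0.000: state=(1.460, -1.310)
step 1 (dt=0.01): k1=(-1.310, -5.353), k2=(-1.337, -5.345), k3=(-1.337, -5.344), k4=(-1.363, -5.336); state += dt/6·(k1+2k2+2k3+k4)
t=0.010: state=(1.447, -1.363)
t=0.020: state=(1.433, -1.417)
t=0.030: state=(1.418, -1.470)
continuing one RK4 step at a time; state shown every 50 steps (Δt=0.5):
t=0.500: state=(0.233, -3.226)
t=1.000: state=(-1.142, -1.746)
t=1.500: state=(-1.326, 0.995)
t=2.000: state=(-0.269, 2.888)
t=2.500: state=(0.994, 1.648)
t=3.000: state=(1.166, -0.960)
t=3.500: state=(0.178, -2.626)
t=4.000: state=(-0.930, -1.355)
t=4.500: state=(-0.992, 1.091)
t=5.000: state=(-0.024, 2.381)
t=5.500: state=(0.901, 0.956)
t=6.000: state=(0.803, -1.291)
t=6.500: state=(-0.151, -2.098)
t=7.000: state=(-0.867, -0.502)
t=7.500: state=(-0.594, 1.479)
t=8.000: state=(0.318, 1.746)
t=8.500: state=(0.806, 0.037)
t=9.000: state=(0.371, -1.590)
t=9.500: state=(-0.453, -1.326)
t=9.720: state=(-0.672, -0.627)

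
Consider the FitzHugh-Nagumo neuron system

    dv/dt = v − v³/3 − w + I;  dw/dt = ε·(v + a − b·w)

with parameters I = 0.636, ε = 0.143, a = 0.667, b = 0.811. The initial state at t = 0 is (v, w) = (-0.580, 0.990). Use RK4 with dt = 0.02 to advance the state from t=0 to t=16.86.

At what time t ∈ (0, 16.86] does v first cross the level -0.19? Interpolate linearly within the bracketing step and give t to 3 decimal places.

t = 11.762

t=0.000: state=(-0.580, 0.990)
step 1 (dt=0.02): k1=(-0.869, -0.102), k2=(-0.874, -0.103), k3=(-0.874, -0.104), k4=(-0.878, -0.105); state += dt/6·(k1+2k2+2k3+k4)
t=0.020: state=(-0.597, 0.988)
t=0.040: state=(-0.615, 0.986)
t=0.060: state=(-0.633, 0.984)
continuing one RK4 step at a time; state shown every 50 steps (Δt=1):
t=1.000: state=(-1.458, 0.830)
t=2.000: state=(-1.711, 0.608)
t=3.000: state=(-1.656, 0.403)
t=4.000: state=(-1.557, 0.232)
t=5.000: state=(-1.450, 0.094)
t=6.000: state=(-1.340, -0.014)
t=7.000: state=(-1.224, -0.096)
t=8.000: state=(-1.099, -0.152)
t=9.000: state=(-0.957, -0.184)
t=10.000: state=(-0.780, -0.192)
t=11.000: state=(-0.521, -0.170)
t=11.760: state=(-0.191, -0.124)
next step: t=11.780: state=(-0.180, -0.123) — v has crossed -0.19
linear interpolation between t=11.760 (-0.19123) and t=11.780 (-0.17971) → t≈11.762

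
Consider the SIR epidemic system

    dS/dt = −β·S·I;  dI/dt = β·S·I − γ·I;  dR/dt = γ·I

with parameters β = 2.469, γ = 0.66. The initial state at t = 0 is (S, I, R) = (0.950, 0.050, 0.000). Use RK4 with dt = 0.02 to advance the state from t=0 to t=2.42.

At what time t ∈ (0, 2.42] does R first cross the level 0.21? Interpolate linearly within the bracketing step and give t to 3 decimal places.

t = 1.692

t=0.000: state=(0.950, 0.050, 0.000)
step 1 (dt=0.02): k1=(-0.117, 0.084, 0.033), k2=(-0.119, 0.086, 0.034), k3=(-0.119, 0.086, 0.034), k4=(-0.121, 0.087, 0.034); state += dt/6·(k1+2k2+2k3+k4)
t=0.020: state=(0.948, 0.052, 0.001)
t=0.040: state=(0.945, 0.053, 0.001)
t=0.060: state=(0.943, 0.055, 0.002)
continuing one RK4 step at a time; state shown every 5 steps (Δt=0.1):
t=0.100: state=(0.937, 0.059, 0.004)
t=0.200: state=(0.923, 0.070, 0.008)
t=0.300: state=(0.906, 0.082, 0.013)
t=0.400: state=(0.886, 0.095, 0.019)
t=0.500: state=(0.864, 0.111, 0.025)
t=0.600: state=(0.839, 0.128, 0.033)
t=0.700: state=(0.811, 0.147, 0.042)
t=0.800: state=(0.780, 0.167, 0.053)
t=0.900: state=(0.746, 0.189, 0.064)
t=1.000: state=(0.710, 0.212, 0.078)
t=1.100: state=(0.672, 0.235, 0.092)
t=1.200: state=(0.632, 0.259, 0.109)
t=1.300: state=(0.592, 0.282, 0.127)
t=1.400: state=(0.550, 0.304, 0.146)
t=1.500: state=(0.509, 0.324, 0.167)
t=1.600: state=(0.469, 0.342, 0.189)
t=1.680: state=(0.438, 0.355, 0.207)
next step: t=1.700: state=(0.430, 0.358, 0.212) — R has crossed 0.21
linear interpolation between t=1.680 (0.20712) and t=1.700 (0.21183) → t≈1.692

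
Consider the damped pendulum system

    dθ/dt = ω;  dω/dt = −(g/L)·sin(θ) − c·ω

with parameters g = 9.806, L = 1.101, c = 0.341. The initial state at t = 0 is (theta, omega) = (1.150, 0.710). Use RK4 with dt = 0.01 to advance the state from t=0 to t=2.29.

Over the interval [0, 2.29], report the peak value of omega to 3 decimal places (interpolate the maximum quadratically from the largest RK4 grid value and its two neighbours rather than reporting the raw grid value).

t=0.000: state=(1.150, 0.710)
step 1 (dt=0.01): k1=(0.710, -8.372), k2=(0.668, -8.370), k3=(0.668, -8.369), k4=(0.626, -8.367); state += dt/6·(k1+2k2+2k3+k4)
t=0.010: state=(1.157, 0.626)
t=0.020: state=(1.163, 0.543)
t=0.030: state=(1.168, 0.459)
continuing one RK4 step at a time; state shown every 10 steps (Δt=0.1):
t=0.100: state=(1.179, -0.121)
t=0.200: state=(1.127, -0.919)
t=0.300: state=(0.998, -1.655)
t=0.400: state=(0.799, -2.286)
t=0.500: state=(0.546, -2.756)
t=0.600: state=(0.256, -3.005)
t=0.700: state=(-0.046, -2.994)
t=0.800: state=(-0.335, -2.726)
t=0.900: state=(-0.585, -2.243)
t=1.000: state=(-0.778, -1.614)
t=1.100: state=(-0.905, -0.903)
t=1.200: state=(-0.958, -0.167)
t=1.300: state=(-0.939, 0.553)
t=1.400: state=(-0.849, 1.219)
t=1.500: state=(-0.698, 1.793)
t=1.600: state=(-0.496, 2.226)
t=1.700: state=(-0.259, 2.474)
t=1.800: state=(-0.008, 2.507)
t=1.900: state=(0.235, 2.322)
t=2.000: state=(0.450, 1.947)
t=2.100: state=(0.620, 1.432)
t=2.200: state=(0.734, 0.833)
t=2.290: state=(0.783, 0.262)
largest grid value and its neighbours: omega(1.750)=2.51830, omega(1.760)=2.52047, omega(1.770)=2.52042
parabola through these three points peaks at t≈1.765 with omega≈2.52073

max omega = 2.521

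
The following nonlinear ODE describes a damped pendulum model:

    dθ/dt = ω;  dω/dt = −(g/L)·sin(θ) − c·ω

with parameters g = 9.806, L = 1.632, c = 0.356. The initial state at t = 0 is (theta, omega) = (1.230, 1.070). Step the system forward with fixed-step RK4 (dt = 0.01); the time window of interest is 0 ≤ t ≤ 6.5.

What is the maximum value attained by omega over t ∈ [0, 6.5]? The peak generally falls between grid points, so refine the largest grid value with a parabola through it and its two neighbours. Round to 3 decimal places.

t=0.000: state=(1.230, 1.070)
step 1 (dt=0.01): k1=(1.070, -6.044), k2=(1.040, -6.044), k3=(1.040, -6.044), k4=(1.010, -6.043); state += dt/6·(k1+2k2+2k3+k4)
t=0.010: state=(1.240, 1.010)
t=0.020: state=(1.250, 0.949)
t=0.030: state=(1.259, 0.889)
continuing one RK4 step at a time; state shown every 25 steps (Δt=0.25):
t=0.250: state=(1.311, -0.406)
t=0.500: state=(1.041, -1.708)
t=0.750: state=(0.494, -2.562)
t=1.000: state=(-0.168, -2.566)
t=1.250: state=(-0.716, -1.712)
t=1.500: state=(-0.991, -0.461)
t=1.750: state=(-0.947, 0.784)
t=2.000: state=(-0.622, 1.746)
t=2.250: state=(-0.124, 2.121)
t=2.500: state=(0.374, 1.746)
t=2.750: state=(0.704, 0.836)
t=3.000: state=(0.780, -0.230)
t=3.250: state=(0.602, -1.145)
t=3.500: state=(0.242, -1.643)
t=3.750: state=(-0.169, -1.548)
t=4.000: state=(-0.488, -0.934)
t=4.250: state=(-0.616, -0.078)
t=4.500: state=(-0.531, 0.728)
t=4.750: state=(-0.277, 1.241)
t=5.000: state=(0.050, 1.295)
t=5.250: state=(0.332, 0.898)
t=5.500: state=(0.477, 0.236)
t=5.750: state=(0.449, -0.444)
t=6.000: state=(0.272, -0.924)
t=6.250: state=(0.017, -1.052)
t=6.500: state=(-0.223, -0.806)
largest grid value and its neighbours: omega(2.240)=2.12064, omega(2.250)=2.12114, omega(2.260)=2.12037
parabola through these three points peaks at t≈2.249 with omega≈2.12114

max omega = 2.121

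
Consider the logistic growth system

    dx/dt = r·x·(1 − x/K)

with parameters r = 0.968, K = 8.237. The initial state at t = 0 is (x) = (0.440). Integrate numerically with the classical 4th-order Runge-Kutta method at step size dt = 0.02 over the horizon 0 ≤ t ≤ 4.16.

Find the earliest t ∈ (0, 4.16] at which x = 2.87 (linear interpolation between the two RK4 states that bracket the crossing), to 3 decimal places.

t=0.000: state=(0.440)
step 1 (dt=0.02): k1=(0.403), k2=(0.407), k3=(0.407), k4=(0.410); state += dt/6·(k1+2k2+2k3+k4)
t=0.020: state=(0.448)
t=0.040: state=(0.456)
t=0.060: state=(0.465)
continuing one RK4 step at a time; state shown every 10 steps (Δt=0.2):
t=0.200: state=(0.528)
t=0.400: state=(0.632)
t=0.600: state=(0.755)
t=0.800: state=(0.898)
t=1.000: state=(1.065)
t=1.200: state=(1.258)
t=1.400: state=(1.479)
t=1.600: state=(1.728)
t=1.800: state=(2.008)
t=2.000: state=(2.316)
t=2.200: state=(2.651)
t=2.320: state=(2.864)
next step: t=2.340: state=(2.901) — x has crossed 2.87
linear interpolation between t=2.320 (2.86439) and t=2.340 (2.90066) → t≈2.323

t = 2.323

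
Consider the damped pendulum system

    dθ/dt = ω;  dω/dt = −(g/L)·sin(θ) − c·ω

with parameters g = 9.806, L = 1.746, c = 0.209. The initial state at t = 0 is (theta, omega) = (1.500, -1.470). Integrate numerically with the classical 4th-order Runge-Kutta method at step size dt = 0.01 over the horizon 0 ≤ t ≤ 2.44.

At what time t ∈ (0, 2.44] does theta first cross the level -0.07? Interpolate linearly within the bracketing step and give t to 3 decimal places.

t=0.000: state=(1.500, -1.470)
step 1 (dt=0.01): k1=(-1.470, -5.295), k2=(-1.496, -5.286), k3=(-1.496, -5.286), k4=(-1.523, -5.277); state += dt/6·(k1+2k2+2k3+k4)
t=0.010: state=(1.485, -1.523)
t=0.020: state=(1.470, -1.576)
t=0.030: state=(1.454, -1.628)
continuing one RK4 step at a time; state shown every 10 steps (Δt=0.1):
t=0.100: state=(1.327, -1.988)
t=0.200: state=(1.104, -2.468)
t=0.300: state=(0.836, -2.875)
t=0.400: state=(0.533, -3.166)
t=0.500: state=(0.208, -3.301)
t=0.580: state=(-0.056, -3.280)
next step: t=0.590: state=(-0.089, -3.269) — theta has crossed -0.07
linear interpolation between t=0.580 (-0.05621) and t=0.590 (-0.08895) → t≈0.584

t = 0.584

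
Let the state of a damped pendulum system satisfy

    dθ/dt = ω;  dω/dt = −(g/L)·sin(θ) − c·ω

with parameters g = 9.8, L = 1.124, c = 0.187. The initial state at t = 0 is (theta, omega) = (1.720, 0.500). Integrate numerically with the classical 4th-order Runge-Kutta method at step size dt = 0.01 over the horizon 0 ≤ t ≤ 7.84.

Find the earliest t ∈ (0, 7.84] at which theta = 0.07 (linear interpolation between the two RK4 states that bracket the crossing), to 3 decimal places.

t=0.000: state=(1.720, 0.500)
step 1 (dt=0.01): k1=(0.500, -8.715), k2=(0.456, -8.704), k3=(0.456, -8.704), k4=(0.413, -8.693); state += dt/6·(k1+2k2+2k3+k4)
t=0.010: state=(1.725, 0.413)
t=0.020: state=(1.728, 0.326)
t=0.030: state=(1.731, 0.240)
continuing one RK4 step at a time; state shown every 50 steps (Δt=0.5):
t=0.500: state=(0.916, -3.565)
t=0.700: state=(0.112, -4.267)
next step: t=0.710: state=(0.070, -4.267) — theta has crossed 0.07
linear interpolation between t=0.700 (0.11242) and t=0.710 (0.06974) → t≈0.710

t = 0.710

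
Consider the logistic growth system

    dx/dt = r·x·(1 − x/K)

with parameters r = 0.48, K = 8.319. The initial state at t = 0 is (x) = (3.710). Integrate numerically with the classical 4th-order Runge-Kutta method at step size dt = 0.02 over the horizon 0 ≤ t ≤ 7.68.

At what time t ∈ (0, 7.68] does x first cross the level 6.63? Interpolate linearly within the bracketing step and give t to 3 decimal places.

t=0.000: state=(3.710)
step 1 (dt=0.02): k1=(0.987), k2=(0.987), k3=(0.987), k4=(0.988); state += dt/6·(k1+2k2+2k3+k4)
t=0.020: state=(3.730)
t=0.040: state=(3.750)
t=0.060: state=(3.769)
continuing one RK4 step at a time; state shown every 25 steps (Δt=0.5):
t=0.500: state=(4.207)
t=1.000: state=(4.703)
t=1.500: state=(5.184)
t=2.000: state=(5.637)
t=2.500: state=(6.054)
t=3.000: state=(6.427)
t=3.300: state=(6.629)
next step: t=3.320: state=(6.642) — x has crossed 6.63
linear interpolation between t=3.300 (6.62940) and t=3.320 (6.64229) → t≈3.301

t = 3.301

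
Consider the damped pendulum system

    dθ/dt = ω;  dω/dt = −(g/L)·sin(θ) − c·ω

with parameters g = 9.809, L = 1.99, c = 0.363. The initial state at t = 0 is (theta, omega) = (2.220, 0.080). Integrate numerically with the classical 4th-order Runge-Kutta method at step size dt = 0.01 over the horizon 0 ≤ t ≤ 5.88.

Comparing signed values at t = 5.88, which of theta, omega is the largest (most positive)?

largest component: omega

t=0.000: state=(2.220, 0.080)
step 1 (dt=0.01): k1=(0.080, -3.955), k2=(0.060, -3.947), k3=(0.060, -3.947), k4=(0.041, -3.939); state += dt/6·(k1+2k2+2k3+k4)
t=0.010: state=(2.221, 0.041)
t=0.020: state=(2.221, 0.001)
t=0.030: state=(2.221, -0.038)
continuing one RK4 step at a time; state shown every 20 steps (Δt=0.2):
t=0.200: state=(2.158, -0.693)
t=0.400: state=(1.942, -1.482)
t=0.600: state=(1.563, -2.306)
t=0.800: state=(1.024, -3.050)
t=1.000: state=(0.367, -3.437)
t=1.200: state=(-0.309, -3.216)
t=1.400: state=(-0.883, -2.451)
t=1.600: state=(-1.273, -1.439)
t=1.800: state=(-1.457, -0.405)
t=2.000: state=(-1.439, 0.569)
t=2.200: state=(-1.235, 1.455)
t=2.400: state=(-0.868, 2.179)
t=2.600: state=(-0.385, 2.581)
t=2.800: state=(0.133, 2.515)
t=3.000: state=(0.590, 1.995)
t=3.200: state=(0.912, 1.199)
t=3.400: state=(1.064, 0.313)
t=3.600: state=(1.040, -0.541)
t=3.800: state=(0.855, -1.280)
t=4.000: state=(0.542, -1.805)
t=4.200: state=(0.155, -2.002)
t=4.400: state=(-0.233, -1.820)
t=4.600: state=(-0.551, -1.322)
t=4.800: state=(-0.750, -0.645)
t=5.000: state=(-0.806, 0.076)
t=5.200: state=(-0.723, 0.736)
t=5.400: state=(-0.522, 1.244)
t=5.600: state=(-0.242, 1.513)
t=5.800: state=(0.063, 1.489)
t=5.880: state=(0.179, 1.399)
compare at T: theta=0.179, omega=1.399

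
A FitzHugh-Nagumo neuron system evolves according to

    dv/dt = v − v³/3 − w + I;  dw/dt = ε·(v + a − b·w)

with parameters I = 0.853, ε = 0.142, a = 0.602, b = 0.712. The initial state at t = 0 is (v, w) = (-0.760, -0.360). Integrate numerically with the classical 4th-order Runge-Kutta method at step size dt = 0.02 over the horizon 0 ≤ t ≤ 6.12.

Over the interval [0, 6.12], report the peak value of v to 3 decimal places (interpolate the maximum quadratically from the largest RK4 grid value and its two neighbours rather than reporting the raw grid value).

t=0.000: state=(-0.760, -0.360)
step 1 (dt=0.02): k1=(0.599, 0.014), k2=(0.602, 0.015), k3=(0.602, 0.015), k4=(0.604, 0.016); state += dt/6·(k1+2k2+2k3+k4)
t=0.020: state=(-0.748, -0.360)
t=0.040: state=(-0.736, -0.359)
t=0.060: state=(-0.724, -0.359)
continuing one RK4 step at a time; state shown every 10 steps (Δt=0.2):
t=0.200: state=(-0.635, -0.355)
t=0.400: state=(-0.495, -0.347)
t=0.600: state=(-0.334, -0.335)
t=0.800: state=(-0.145, -0.318)
t=1.000: state=(0.080, -0.296)
t=1.200: state=(0.348, -0.267)
t=1.400: state=(0.659, -0.231)
t=1.600: state=(0.998, -0.186)
t=1.800: state=(1.326, -0.133)
t=2.000: state=(1.598, -0.072)
t=2.200: state=(1.788, -0.006)
t=2.400: state=(1.900, 0.063)
t=2.600: state=(1.957, 0.133)
t=2.800: state=(1.978, 0.203)
t=3.000: state=(1.980, 0.272)
t=3.200: state=(1.970, 0.339)
t=3.400: state=(1.955, 0.404)
t=3.600: state=(1.936, 0.467)
t=3.800: state=(1.916, 0.529)
t=4.000: state=(1.895, 0.589)
t=4.200: state=(1.873, 0.647)
t=4.400: state=(1.850, 0.704)
t=4.600: state=(1.828, 0.758)
t=4.800: state=(1.805, 0.811)
t=5.000: state=(1.782, 0.862)
t=5.200: state=(1.760, 0.911)
t=5.400: state=(1.737, 0.959)
t=5.600: state=(1.713, 1.006)
t=5.800: state=(1.690, 1.050)
t=6.000: state=(1.667, 1.093)
t=6.120: state=(1.653, 1.118)
largest grid value and its neighbours: v(2.900)=1.98074, v(2.920)=1.98079, v(2.940)=1.98070
parabola through these three points peaks at t≈2.917 with v≈1.98079

max v = 1.981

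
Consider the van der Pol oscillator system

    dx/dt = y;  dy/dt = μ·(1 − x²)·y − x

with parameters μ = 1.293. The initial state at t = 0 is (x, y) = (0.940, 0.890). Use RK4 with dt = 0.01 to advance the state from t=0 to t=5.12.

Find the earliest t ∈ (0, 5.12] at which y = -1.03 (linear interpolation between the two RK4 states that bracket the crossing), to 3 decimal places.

t = 1.661

t=0.000: state=(0.940, 0.890)
step 1 (dt=0.01): k1=(0.890, -0.806), k2=(0.886, -0.821), k3=(0.886, -0.821), k4=(0.882, -0.835); state += dt/6·(k1+2k2+2k3+k4)
t=0.010: state=(0.949, 0.882)
t=0.020: state=(0.958, 0.873)
t=0.030: state=(0.966, 0.865)
continuing one RK4 step at a time; state shown every 20 steps (Δt=0.2):
t=0.200: state=(1.098, 0.677)
t=0.400: state=(1.207, 0.400)
t=0.600: state=(1.258, 0.118)
t=0.800: state=(1.256, -0.133)
t=1.000: state=(1.207, -0.347)
t=1.200: state=(1.118, -0.540)
t=1.400: state=(0.991, -0.733)
t=1.600: state=(0.823, -0.953)
t=1.660: state=(0.764, -1.029)
next step: t=1.670: state=(0.754, -1.042) — y has crossed -1.03
linear interpolation between t=1.660 (-1.02902) and t=1.670 (-1.04229) → t≈1.661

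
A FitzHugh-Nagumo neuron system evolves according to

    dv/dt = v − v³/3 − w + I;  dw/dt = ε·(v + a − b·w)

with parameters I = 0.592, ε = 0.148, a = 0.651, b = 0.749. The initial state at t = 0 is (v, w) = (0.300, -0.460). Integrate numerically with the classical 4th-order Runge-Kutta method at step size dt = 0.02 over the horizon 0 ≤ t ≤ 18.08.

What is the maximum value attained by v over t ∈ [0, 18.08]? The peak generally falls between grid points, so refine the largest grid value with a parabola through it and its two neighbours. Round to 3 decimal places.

max v = 1.934

t=0.000: state=(0.300, -0.460)
step 1 (dt=0.02): k1=(1.343, 0.192), k2=(1.353, 0.194), k3=(1.353, 0.194), k4=(1.364, 0.195); state += dt/6·(k1+2k2+2k3+k4)
t=0.020: state=(0.327, -0.456)
t=0.040: state=(0.355, -0.452)
t=0.060: state=(0.382, -0.448)
continuing one RK4 step at a time; state shown every 50 steps (Δt=1):
t=1.000: state=(1.702, -0.172)
t=2.000: state=(1.926, 0.201)
t=3.000: state=(1.818, 0.534)
t=4.000: state=(1.686, 0.815)
t=5.000: state=(1.548, 1.047)
t=6.000: state=(1.399, 1.234)
t=7.000: state=(1.232, 1.381)
t=8.000: state=(1.031, 1.486)
t=9.000: state=(0.755, 1.547)
t=10.000: state=(0.270, 1.551)
t=11.000: state=(-0.833, 1.449)
t=12.000: state=(-1.857, 1.182)
t=13.000: state=(-1.894, 0.882)
t=14.000: state=(-1.796, 0.622)
t=15.000: state=(-1.690, 0.404)
t=16.000: state=(-1.583, 0.224)
t=17.000: state=(-1.475, 0.078)
t=18.000: state=(-1.364, -0.038)
t=18.080: state=(-1.355, -0.046)
largest grid value and its neighbours: v(1.740)=1.93398, v(1.760)=1.93408, v(1.780)=1.93402
parabola through these three points peaks at t≈1.762 with v≈1.93408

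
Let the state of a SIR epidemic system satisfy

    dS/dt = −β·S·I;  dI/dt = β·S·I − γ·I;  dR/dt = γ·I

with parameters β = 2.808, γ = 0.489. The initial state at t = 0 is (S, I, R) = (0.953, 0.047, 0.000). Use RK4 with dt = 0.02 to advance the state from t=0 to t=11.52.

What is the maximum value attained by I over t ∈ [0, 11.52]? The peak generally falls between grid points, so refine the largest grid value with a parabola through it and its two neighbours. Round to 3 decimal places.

t=0.000: state=(0.953, 0.047, 0.000)
step 1 (dt=0.02): k1=(-0.126, 0.103, 0.023), k2=(-0.128, 0.105, 0.023), k3=(-0.128, 0.105, 0.023), k4=(-0.131, 0.107, 0.024); state += dt/6·(k1+2k2+2k3+k4)
t=0.020: state=(0.950, 0.049, 0.000)
t=0.040: state=(0.948, 0.051, 0.001)
t=0.060: state=(0.945, 0.054, 0.001)
continuing one RK4 step at a time; state shown every 25 steps (Δt=0.5):
t=0.500: state=(0.848, 0.132, 0.020)
t=1.000: state=(0.633, 0.296, 0.071)
t=1.500: state=(0.368, 0.466, 0.166)
t=2.000: state=(0.180, 0.530, 0.290)
t=2.500: state=(0.087, 0.496, 0.417)
t=3.000: state=(0.046, 0.425, 0.530)
t=3.500: state=(0.026, 0.349, 0.624)
t=4.000: state=(0.017, 0.282, 0.701)
t=4.500: state=(0.012, 0.225, 0.763)
t=5.000: state=(0.009, 0.179, 0.812)
t=5.500: state=(0.007, 0.142, 0.851)
t=6.000: state=(0.006, 0.112, 0.882)
t=6.500: state=(0.005, 0.088, 0.906)
t=7.000: state=(0.005, 0.070, 0.926)
t=7.500: state=(0.004, 0.055, 0.941)
t=8.000: state=(0.004, 0.043, 0.953)
t=8.500: state=(0.004, 0.034, 0.962)
t=9.000: state=(0.004, 0.027, 0.970)
t=9.500: state=(0.004, 0.021, 0.975)
t=10.000: state=(0.003, 0.017, 0.980)
t=10.500: state=(0.003, 0.013, 0.984)
t=11.000: state=(0.003, 0.010, 0.986)
t=11.500: state=(0.003, 0.008, 0.989)
t=11.520: state=(0.003, 0.008, 0.989)
largest grid value and its neighbours: I(2.000)=0.52975, I(2.020)=0.52985, I(2.040)=0.52980
parabola through these three points peaks at t≈2.023 with I≈0.52986

max I = 0.530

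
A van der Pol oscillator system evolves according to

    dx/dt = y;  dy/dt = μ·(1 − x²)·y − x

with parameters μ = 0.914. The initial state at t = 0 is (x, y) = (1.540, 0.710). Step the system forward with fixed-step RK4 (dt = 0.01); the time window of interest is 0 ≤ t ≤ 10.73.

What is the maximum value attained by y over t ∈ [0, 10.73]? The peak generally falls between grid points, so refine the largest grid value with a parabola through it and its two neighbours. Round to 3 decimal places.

max y = 2.588

t=0.000: state=(1.540, 0.710)
step 1 (dt=0.01): k1=(0.710, -2.430), k2=(0.698, -2.425), k3=(0.698, -2.425), k4=(0.686, -2.420); state += dt/6·(k1+2k2+2k3+k4)
t=0.010: state=(1.547, 0.686)
t=0.020: state=(1.554, 0.662)
t=0.030: state=(1.560, 0.638)
continuing one RK4 step at a time; state shown every 50 steps (Δt=0.5):
t=0.500: state=(1.634, -0.233)
t=1.000: state=(1.388, -0.709)
t=1.500: state=(0.930, -1.147)
t=2.000: state=(0.192, -1.874)
t=2.500: state=(-0.947, -2.479)
t=3.000: state=(-1.857, -0.882)
t=3.500: state=(-1.944, 0.301)
t=4.000: state=(-1.688, 0.676)
t=4.500: state=(-1.279, 0.971)
t=5.000: state=(-0.682, 1.476)
t=5.500: state=(0.268, 2.365)
t=6.000: state=(1.492, 2.031)
t=6.500: state=(2.001, 0.154)
t=7.000: state=(1.876, -0.513)
t=7.500: state=(1.547, -0.792)
t=8.000: state=(1.072, -1.136)
t=8.500: state=(0.358, -1.799)
t=9.000: state=(-0.768, -2.591)
t=9.500: state=(-1.817, -1.183)
t=10.000: state=(-1.992, 0.220)
t=10.500: state=(-1.762, 0.634)
t=10.730: state=(-1.602, 0.754)
largest grid value and its neighbours: y(5.710)=2.58788, y(5.720)=2.58805, y(5.730)=2.58696
parabola through these three points peaks at t≈5.716 with y≈2.58814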